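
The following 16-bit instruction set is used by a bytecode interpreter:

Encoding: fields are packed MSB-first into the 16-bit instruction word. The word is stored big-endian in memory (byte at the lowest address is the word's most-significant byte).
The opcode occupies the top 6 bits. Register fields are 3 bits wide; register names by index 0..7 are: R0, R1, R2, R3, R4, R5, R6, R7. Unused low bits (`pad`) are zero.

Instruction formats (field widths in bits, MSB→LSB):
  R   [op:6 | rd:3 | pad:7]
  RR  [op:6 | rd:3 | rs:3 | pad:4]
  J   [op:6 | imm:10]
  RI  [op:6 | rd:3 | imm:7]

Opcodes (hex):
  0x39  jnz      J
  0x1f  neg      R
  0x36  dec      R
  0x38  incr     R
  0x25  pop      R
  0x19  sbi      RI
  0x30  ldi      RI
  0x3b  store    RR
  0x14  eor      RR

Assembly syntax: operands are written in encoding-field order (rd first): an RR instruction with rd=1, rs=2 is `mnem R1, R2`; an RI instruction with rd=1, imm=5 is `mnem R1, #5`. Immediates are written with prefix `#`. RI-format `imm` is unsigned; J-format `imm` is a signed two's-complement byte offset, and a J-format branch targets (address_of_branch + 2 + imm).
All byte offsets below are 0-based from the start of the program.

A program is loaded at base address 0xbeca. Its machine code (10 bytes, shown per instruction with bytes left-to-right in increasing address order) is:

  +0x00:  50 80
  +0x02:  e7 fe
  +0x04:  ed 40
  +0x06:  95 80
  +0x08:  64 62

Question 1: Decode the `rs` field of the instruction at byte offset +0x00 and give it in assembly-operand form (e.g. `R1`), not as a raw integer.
off 0x00: read 50 80 as big → 0x5080
  op=0x5080>>10=0x14 ⇒ eor (RR)
  rd@[9:7]=0x1 ⇒ R1
  rs@[6:4]=0x0 ⇒ R0

R0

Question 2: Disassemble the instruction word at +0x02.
jnz #-2

@+02  big-endian(e7 fe) = 0xe7fe
  top 6b → 0x39 → jnz [J]
  [9:0] imm=1022 (s10→-2) = #-2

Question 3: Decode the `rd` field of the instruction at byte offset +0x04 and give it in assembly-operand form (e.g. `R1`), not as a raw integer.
R2

off 0x04: read ed 40 as big → 0xed40
  top 6b → 0x3b → store [RR]
  [9:7] rd=2 = R2
  [6:4] rs=4 = R4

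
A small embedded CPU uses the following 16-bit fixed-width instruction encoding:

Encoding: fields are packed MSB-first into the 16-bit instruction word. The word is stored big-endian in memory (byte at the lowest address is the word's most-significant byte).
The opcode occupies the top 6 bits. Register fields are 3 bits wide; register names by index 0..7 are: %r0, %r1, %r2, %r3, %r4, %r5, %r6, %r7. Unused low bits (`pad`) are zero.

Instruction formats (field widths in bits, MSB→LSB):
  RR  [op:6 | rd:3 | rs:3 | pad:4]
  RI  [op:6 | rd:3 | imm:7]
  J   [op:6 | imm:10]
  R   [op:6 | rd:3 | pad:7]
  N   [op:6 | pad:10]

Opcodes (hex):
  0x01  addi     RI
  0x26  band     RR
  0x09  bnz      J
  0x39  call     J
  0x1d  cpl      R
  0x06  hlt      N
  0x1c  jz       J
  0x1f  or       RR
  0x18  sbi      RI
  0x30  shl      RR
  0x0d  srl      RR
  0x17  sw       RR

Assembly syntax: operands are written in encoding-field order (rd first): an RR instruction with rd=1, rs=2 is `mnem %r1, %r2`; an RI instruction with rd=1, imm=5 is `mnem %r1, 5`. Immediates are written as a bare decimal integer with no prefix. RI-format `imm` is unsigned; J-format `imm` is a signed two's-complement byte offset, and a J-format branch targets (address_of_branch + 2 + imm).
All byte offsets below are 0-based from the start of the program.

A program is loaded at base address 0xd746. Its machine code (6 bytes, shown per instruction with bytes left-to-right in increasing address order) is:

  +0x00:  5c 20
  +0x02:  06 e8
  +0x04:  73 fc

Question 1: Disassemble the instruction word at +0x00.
sw %r0, %r2

+0x00: 5c 20 ⇒ word 0x5c20 (big)
  op=0x5c20>>10=0x17 ⇒ sw (RR)
  rd@[9:7]=0x0 ⇒ %r0
  rs@[6:4]=0x2 ⇒ %r2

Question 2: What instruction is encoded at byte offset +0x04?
+0x04: 73 fc ⇒ word 0x73fc (big)
  op=0x73fc>>10=0x1c ⇒ jz (J)
  imm@[9:0]=0x3fc (s10→-4) ⇒ -4

jz -4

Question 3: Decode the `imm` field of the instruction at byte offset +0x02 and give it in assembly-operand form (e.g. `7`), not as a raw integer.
104

off 0x02: read 06 e8 as big → 0x06e8
  top 6b → 0x1 → addi [RI]
  rd: (w>>7)&0x7=0x5 → %r5
  imm: (w>>0)&0x7f=0x68 → 104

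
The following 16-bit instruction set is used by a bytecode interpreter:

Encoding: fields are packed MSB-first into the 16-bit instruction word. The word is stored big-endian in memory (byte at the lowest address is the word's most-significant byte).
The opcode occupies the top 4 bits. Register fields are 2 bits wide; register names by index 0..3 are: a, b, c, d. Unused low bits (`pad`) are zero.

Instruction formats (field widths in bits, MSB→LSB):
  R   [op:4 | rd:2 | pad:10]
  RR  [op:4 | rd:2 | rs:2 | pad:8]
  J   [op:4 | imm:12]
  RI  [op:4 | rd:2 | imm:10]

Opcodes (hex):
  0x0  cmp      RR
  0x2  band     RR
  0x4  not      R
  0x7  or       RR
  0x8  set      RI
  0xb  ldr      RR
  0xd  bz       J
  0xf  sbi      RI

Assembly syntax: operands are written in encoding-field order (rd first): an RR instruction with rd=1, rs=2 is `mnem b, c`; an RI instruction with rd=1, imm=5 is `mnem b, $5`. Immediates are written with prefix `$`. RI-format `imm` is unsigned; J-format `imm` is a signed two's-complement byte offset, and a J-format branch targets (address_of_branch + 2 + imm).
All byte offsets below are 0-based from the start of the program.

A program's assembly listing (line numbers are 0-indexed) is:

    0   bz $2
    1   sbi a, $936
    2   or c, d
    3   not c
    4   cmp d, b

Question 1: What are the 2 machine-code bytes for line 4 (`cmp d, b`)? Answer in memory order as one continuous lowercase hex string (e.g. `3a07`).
0d00

4. cmp fields op=0x0:4|rd=3:2|rs=1:2|pad=0:8 → word 0d00h → 0d 00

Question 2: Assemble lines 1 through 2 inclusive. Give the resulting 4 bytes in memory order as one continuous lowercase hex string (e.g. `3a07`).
1. sbi fields op=0xf:4|rd=0:2|imm=936:10 → word f3a8h → f3 a8
2. or fields op=0x7:4|rd=2:2|rs=3:2|pad=0:8 → word 7b00h → 7b 00

f3a87b00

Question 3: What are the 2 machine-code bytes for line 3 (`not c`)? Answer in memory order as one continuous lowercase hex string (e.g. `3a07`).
L3: not op=0x4:4|rd=2:2|pad=0:10 ⇒ 0x4800 ⇒ big 48 00

4800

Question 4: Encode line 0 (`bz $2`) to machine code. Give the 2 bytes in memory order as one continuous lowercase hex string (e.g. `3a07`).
0. bz fields op=0xd:4|imm=2:12 → word d002h → d0 02

d002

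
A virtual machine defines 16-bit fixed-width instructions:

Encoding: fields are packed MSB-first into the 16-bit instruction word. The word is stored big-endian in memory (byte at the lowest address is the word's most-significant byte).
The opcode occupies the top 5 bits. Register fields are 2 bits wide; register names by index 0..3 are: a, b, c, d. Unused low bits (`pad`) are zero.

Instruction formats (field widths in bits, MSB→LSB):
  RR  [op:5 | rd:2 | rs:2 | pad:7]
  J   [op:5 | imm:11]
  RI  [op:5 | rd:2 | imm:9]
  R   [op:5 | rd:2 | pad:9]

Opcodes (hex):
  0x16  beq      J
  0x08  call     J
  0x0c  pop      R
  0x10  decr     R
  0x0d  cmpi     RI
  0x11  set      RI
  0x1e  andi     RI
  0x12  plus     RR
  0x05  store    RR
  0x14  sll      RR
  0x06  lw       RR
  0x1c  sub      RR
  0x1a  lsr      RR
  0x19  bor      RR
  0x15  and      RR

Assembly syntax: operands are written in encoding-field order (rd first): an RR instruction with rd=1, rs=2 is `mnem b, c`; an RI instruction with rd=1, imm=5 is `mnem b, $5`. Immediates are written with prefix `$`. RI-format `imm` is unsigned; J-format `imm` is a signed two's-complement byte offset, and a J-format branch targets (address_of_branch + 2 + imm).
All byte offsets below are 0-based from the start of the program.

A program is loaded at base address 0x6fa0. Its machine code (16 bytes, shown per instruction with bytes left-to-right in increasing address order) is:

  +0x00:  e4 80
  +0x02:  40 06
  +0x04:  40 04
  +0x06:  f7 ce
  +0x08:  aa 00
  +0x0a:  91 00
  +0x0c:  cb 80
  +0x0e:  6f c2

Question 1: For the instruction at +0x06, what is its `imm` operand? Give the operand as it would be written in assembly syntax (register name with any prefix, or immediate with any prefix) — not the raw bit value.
$462

off 0x06: read f7 ce as big → 0xf7ce
  opcode bits[15:11]=0x1e: andi/RI
  rd: (w>>9)&0x3=0x3 → d
  imm: (w>>0)&0x1ff=0x1ce → $462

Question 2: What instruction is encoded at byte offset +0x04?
[04] 40 04 → 0x4004
  opcode bits[15:11]=0x8: call/J
  imm@[10:0]=0x4 ⇒ $4

call $4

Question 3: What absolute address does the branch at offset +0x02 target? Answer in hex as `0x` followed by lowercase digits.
0x6faa

off 0x02: read 40 06 as big → 0x4006
  top 5b → 0x8 → call [J]
  imm@[10:0]=0x6 ⇒ $6
  target = base 0x6fa0 + off 0x02 + 2 + imm 6 = 0x6faa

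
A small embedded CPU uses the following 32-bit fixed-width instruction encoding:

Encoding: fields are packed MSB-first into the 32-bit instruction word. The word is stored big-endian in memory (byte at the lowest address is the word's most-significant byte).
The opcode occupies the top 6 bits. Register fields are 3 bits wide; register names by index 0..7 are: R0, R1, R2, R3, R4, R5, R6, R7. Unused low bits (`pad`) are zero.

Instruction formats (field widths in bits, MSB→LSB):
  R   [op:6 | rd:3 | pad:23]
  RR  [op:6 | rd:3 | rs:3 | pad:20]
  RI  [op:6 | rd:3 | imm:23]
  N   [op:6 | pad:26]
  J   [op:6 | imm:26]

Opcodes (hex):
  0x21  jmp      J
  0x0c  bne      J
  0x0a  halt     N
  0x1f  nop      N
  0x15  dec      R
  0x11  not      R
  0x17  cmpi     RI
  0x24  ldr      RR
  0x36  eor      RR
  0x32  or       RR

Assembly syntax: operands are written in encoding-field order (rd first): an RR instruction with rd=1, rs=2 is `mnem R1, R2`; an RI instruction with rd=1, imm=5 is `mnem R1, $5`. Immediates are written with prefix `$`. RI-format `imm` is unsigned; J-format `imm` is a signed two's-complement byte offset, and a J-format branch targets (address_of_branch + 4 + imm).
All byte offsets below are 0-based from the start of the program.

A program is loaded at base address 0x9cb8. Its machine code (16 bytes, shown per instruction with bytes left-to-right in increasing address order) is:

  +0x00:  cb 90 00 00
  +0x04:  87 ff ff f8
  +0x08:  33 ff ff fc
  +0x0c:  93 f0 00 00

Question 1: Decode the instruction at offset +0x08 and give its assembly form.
bne $-4

@+08  big-endian(33 ff ff fc) = 0x33fffffc
  op=0x33fffffc>>26=0xc ⇒ bne (J)
  imm@[25:0]=0x3fffffc (s26→-4) ⇒ $-4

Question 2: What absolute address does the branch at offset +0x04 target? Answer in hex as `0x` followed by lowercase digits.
0x9cb8

[04] 87 ff ff f8 → 0x87fffff8
  top 6b → 0x21 → jmp [J]
  imm: (w>>0)&0x3ffffff=0x3fffff8 (s26→-8) → $-8
  target = base 0x9cb8 + off 0x04 + 4 + imm -8 = 0x9cb8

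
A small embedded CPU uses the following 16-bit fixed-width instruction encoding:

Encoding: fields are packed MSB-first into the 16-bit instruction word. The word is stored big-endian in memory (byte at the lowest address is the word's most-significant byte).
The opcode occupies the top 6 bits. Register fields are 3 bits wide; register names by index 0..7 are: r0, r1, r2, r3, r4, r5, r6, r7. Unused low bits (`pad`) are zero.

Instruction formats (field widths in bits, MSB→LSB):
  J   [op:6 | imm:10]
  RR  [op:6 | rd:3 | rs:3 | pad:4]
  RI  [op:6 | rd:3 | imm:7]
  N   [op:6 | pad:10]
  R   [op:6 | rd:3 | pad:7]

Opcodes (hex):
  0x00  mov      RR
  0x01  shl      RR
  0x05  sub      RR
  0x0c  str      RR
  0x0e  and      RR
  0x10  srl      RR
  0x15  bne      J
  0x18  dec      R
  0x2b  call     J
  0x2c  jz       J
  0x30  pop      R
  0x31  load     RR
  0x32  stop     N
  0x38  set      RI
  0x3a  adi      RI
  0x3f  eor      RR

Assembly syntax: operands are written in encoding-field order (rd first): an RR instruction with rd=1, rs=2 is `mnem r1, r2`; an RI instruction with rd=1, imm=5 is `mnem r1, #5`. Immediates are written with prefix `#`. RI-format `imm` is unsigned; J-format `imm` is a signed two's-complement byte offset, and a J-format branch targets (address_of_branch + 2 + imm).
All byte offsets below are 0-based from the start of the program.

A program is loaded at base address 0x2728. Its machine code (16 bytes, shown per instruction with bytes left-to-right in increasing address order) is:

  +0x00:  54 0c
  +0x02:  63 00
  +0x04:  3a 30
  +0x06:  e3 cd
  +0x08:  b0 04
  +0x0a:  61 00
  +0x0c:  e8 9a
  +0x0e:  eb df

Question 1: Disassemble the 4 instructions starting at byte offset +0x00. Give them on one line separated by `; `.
bne #12; dec r6; and r4, r3; set r7, #77

@+00  big-endian(54 0c) = 0x540c
  op=0x540c>>10=0x15 ⇒ bne (J)
  imm: (w>>0)&0x3ff=0xc → #12
@+02  big-endian(63 00) = 0x6300
  op=0x6300>>10=0x18 ⇒ dec (R)
  rd: (w>>7)&0x7=0x6 → r6
@+04  big-endian(3a 30) = 0x3a30
  op=0x3a30>>10=0xe ⇒ and (RR)
  rd: (w>>7)&0x7=0x4 → r4
  rs: (w>>4)&0x7=0x3 → r3
@+06  big-endian(e3 cd) = 0xe3cd
  op=0xe3cd>>10=0x38 ⇒ set (RI)
  rd: (w>>7)&0x7=0x7 → r7
  imm: (w>>0)&0x7f=0x4d → #77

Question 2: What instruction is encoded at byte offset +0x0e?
adi r7, #95

+0x0e: eb df ⇒ word 0xebdf (big)
  top 6b → 0x3a → adi [RI]
  rd: (w>>7)&0x7=0x7 → r7
  imm: (w>>0)&0x7f=0x5f → #95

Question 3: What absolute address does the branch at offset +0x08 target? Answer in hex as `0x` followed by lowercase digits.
0x2736

[08] b0 04 → 0xb004
  top 6b → 0x2c → jz [J]
  imm@[9:0]=0x4 ⇒ #4
  target = base 0x2728 + off 0x08 + 2 + imm 4 = 0x2736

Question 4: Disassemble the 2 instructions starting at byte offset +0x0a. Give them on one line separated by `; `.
@+0a  big-endian(61 00) = 0x6100
  top 6b → 0x18 → dec [R]
  rd: (w>>7)&0x7=0x2 → r2
@+0c  big-endian(e8 9a) = 0xe89a
  top 6b → 0x3a → adi [RI]
  rd: (w>>7)&0x7=0x1 → r1
  imm: (w>>0)&0x7f=0x1a → #26

dec r2; adi r1, #26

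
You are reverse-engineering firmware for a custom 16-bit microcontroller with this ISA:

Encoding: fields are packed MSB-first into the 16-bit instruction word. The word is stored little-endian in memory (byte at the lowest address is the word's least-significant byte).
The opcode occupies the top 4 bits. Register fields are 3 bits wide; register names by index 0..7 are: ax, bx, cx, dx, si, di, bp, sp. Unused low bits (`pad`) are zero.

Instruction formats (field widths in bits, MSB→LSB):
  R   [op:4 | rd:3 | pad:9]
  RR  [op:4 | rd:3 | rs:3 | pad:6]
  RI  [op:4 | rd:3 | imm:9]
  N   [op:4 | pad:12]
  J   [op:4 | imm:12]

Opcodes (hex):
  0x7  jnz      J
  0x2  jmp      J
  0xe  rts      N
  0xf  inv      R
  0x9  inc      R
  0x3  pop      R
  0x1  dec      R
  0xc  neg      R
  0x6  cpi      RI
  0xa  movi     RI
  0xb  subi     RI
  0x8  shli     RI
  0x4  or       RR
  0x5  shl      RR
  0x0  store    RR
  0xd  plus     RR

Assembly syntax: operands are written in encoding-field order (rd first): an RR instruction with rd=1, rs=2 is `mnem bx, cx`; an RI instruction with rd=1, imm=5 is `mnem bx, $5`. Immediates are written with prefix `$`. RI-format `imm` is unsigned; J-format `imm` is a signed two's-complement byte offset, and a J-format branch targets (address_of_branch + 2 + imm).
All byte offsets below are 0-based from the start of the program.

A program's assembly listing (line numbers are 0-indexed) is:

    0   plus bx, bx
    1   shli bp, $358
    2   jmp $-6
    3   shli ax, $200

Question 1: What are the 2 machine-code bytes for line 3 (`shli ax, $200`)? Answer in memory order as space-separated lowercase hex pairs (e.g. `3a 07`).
c8 80

line 3 (shli): pack op=0x8:4|rd=0:3|imm=200:9 = 0x80c8; little→ c8 80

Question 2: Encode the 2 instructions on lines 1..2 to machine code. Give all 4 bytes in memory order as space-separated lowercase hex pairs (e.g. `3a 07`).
66 8d fa 2f

1. shli fields op=0x8:4|rd=6:3|imm=358:9 → word 8d66h → 66 8d
2. jmp fields op=0x2:4|imm=-6:12 → word 2ffah → fa 2f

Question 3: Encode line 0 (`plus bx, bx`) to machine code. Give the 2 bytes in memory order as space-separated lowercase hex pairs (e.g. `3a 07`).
40 d2

L0: plus op=0xd:4|rd=1:3|rs=1:3|pad=0:6 ⇒ 0xd240 ⇒ little 40 d2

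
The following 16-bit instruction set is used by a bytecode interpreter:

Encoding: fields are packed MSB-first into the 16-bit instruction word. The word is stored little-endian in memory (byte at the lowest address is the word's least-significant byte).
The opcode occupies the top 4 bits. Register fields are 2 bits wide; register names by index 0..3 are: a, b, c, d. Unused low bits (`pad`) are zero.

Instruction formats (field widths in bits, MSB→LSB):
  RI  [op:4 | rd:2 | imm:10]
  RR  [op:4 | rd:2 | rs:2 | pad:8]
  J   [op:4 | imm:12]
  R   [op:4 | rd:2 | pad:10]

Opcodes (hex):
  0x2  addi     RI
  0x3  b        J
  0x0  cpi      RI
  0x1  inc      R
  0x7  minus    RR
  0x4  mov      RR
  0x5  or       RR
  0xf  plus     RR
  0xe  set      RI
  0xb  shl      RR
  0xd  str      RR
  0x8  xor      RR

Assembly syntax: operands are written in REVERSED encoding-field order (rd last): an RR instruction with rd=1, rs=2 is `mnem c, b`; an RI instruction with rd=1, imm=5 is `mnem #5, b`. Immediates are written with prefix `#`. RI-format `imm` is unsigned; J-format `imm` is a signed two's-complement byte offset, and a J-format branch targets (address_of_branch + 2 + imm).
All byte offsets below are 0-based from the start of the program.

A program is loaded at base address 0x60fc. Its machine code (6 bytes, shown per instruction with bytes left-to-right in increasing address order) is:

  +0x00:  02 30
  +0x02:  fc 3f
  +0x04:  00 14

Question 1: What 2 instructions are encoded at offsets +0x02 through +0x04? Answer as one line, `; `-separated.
+0x02: fc 3f ⇒ word 0x3ffc (little)
  op=0x3ffc>>12=0x3 ⇒ b (J)
  imm@[11:0]=0xffc (s12→-4) ⇒ #-4
+0x04: 00 14 ⇒ word 0x1400 (little)
  op=0x1400>>12=0x1 ⇒ inc (R)
  rd@[11:10]=0x1 ⇒ b

b #-4; inc b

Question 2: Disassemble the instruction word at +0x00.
off 0x00: read 02 30 as little → 0x3002
  opcode bits[15:12]=0x3: b/J
  imm: (w>>0)&0xfff=0x2 → #2

b #2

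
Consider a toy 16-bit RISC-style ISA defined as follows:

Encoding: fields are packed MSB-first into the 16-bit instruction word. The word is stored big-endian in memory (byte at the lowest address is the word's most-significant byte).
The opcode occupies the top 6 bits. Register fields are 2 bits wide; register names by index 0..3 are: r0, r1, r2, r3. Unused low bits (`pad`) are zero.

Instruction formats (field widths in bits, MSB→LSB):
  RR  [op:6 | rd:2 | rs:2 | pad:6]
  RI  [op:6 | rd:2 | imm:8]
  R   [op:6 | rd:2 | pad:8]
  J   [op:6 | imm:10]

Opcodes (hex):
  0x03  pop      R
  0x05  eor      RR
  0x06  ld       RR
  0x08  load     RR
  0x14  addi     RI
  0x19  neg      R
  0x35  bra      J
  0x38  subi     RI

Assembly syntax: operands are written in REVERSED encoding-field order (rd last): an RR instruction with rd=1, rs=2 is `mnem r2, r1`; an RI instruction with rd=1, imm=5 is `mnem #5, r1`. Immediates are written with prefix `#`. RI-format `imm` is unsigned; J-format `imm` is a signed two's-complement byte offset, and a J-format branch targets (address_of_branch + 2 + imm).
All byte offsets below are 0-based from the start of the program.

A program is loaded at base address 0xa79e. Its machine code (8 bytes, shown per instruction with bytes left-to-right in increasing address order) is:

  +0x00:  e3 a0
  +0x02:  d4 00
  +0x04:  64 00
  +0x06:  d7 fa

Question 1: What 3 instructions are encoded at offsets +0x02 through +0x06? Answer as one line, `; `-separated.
bra #0; neg r0; bra #-6

+0x02: d4 00 ⇒ word 0xd400 (big)
  op=0xd400>>10=0x35 ⇒ bra (J)
  imm: (w>>0)&0x3ff=0x0 → #0
+0x04: 64 00 ⇒ word 0x6400 (big)
  op=0x6400>>10=0x19 ⇒ neg (R)
  rd: (w>>8)&0x3=0x0 → r0
+0x06: d7 fa ⇒ word 0xd7fa (big)
  op=0xd7fa>>10=0x35 ⇒ bra (J)
  imm: (w>>0)&0x3ff=0x3fa (s10→-6) → #-6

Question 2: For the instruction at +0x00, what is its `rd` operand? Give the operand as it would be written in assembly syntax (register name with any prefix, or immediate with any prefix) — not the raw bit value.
r3

[00] e3 a0 → 0xe3a0
  op=0xe3a0>>10=0x38 ⇒ subi (RI)
  rd@[9:8]=0x3 ⇒ r3
  imm@[7:0]=0xa0 ⇒ #160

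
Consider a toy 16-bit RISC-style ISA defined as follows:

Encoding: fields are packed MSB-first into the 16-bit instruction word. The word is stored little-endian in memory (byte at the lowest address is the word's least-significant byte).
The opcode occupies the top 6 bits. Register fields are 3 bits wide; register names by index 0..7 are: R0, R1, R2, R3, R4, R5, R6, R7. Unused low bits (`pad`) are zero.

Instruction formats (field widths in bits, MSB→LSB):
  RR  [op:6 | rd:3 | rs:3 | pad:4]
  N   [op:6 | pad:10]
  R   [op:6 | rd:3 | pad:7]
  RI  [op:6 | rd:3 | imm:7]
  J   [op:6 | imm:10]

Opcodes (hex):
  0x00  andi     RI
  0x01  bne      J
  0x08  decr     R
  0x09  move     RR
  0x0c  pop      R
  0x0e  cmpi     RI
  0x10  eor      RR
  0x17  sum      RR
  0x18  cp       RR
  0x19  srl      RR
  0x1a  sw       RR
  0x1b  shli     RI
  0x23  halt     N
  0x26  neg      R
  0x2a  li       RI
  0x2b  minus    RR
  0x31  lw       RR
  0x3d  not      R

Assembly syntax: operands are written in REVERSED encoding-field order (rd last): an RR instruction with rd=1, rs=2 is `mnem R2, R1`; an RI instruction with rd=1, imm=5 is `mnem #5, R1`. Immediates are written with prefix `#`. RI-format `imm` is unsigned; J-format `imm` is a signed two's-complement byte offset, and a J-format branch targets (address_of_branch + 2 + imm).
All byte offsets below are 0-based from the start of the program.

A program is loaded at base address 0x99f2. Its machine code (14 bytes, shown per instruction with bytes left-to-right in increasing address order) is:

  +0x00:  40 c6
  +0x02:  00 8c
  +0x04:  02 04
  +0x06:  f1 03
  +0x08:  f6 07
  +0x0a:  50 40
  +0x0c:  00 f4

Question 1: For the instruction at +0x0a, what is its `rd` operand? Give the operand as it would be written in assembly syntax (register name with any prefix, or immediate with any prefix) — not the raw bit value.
R0

[0a] 50 40 → 0x4050
  top 6b → 0x10 → eor [RR]
  [9:7] rd=0 = R0
  [6:4] rs=5 = R5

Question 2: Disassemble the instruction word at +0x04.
@+04  little-endian(02 04) = 0x0402
  top 6b → 0x1 → bne [J]
  [9:0] imm=2 = #2

bne #2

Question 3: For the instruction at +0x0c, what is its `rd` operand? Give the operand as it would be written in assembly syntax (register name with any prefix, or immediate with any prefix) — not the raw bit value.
R0

+0x0c: 00 f4 ⇒ word 0xf400 (little)
  opcode bits[15:10]=0x3d: not/R
  [9:7] rd=0 = R0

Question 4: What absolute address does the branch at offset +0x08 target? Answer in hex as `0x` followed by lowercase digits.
@+08  little-endian(f6 07) = 0x07f6
  op=0x07f6>>10=0x1 ⇒ bne (J)
  imm@[9:0]=0x3f6 (s10→-10) ⇒ #-10
  target = base 0x99f2 + off 0x08 + 2 + imm -10 = 0x99f2

0x99f2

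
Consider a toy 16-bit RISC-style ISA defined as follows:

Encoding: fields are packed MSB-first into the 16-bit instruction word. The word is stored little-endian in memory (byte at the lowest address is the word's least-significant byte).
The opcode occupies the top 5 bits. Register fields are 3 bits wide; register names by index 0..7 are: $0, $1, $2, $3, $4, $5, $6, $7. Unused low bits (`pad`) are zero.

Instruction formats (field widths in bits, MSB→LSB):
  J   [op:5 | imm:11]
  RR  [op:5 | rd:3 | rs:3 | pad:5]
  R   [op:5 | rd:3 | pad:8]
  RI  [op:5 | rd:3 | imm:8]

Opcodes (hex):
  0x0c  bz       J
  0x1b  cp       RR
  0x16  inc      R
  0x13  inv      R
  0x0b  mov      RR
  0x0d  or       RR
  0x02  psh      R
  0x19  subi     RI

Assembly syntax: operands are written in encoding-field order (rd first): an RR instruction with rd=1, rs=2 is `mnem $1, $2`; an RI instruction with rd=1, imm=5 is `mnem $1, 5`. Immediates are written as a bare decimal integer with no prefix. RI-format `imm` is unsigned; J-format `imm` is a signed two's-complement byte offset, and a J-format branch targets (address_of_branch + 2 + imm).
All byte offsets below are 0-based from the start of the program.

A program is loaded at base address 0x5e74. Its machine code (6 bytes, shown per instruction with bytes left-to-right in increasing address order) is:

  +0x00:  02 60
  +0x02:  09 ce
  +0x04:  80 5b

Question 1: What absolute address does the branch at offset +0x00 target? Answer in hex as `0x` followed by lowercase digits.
@+00  little-endian(02 60) = 0x6002
  op=0x6002>>11=0xc ⇒ bz (J)
  imm: (w>>0)&0x7ff=0x2 → 2
  target = base 0x5e74 + off 0x00 + 2 + imm 2 = 0x5e78

0x5e78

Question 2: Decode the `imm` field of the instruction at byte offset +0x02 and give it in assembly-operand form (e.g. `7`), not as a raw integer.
+0x02: 09 ce ⇒ word 0xce09 (little)
  opcode bits[15:11]=0x19: subi/RI
  rd@[10:8]=0x6 ⇒ $6
  imm@[7:0]=0x9 ⇒ 9

9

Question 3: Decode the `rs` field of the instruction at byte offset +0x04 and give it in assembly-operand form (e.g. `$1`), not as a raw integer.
$4

[04] 80 5b → 0x5b80
  top 5b → 0xb → mov [RR]
  [10:8] rd=3 = $3
  [7:5] rs=4 = $4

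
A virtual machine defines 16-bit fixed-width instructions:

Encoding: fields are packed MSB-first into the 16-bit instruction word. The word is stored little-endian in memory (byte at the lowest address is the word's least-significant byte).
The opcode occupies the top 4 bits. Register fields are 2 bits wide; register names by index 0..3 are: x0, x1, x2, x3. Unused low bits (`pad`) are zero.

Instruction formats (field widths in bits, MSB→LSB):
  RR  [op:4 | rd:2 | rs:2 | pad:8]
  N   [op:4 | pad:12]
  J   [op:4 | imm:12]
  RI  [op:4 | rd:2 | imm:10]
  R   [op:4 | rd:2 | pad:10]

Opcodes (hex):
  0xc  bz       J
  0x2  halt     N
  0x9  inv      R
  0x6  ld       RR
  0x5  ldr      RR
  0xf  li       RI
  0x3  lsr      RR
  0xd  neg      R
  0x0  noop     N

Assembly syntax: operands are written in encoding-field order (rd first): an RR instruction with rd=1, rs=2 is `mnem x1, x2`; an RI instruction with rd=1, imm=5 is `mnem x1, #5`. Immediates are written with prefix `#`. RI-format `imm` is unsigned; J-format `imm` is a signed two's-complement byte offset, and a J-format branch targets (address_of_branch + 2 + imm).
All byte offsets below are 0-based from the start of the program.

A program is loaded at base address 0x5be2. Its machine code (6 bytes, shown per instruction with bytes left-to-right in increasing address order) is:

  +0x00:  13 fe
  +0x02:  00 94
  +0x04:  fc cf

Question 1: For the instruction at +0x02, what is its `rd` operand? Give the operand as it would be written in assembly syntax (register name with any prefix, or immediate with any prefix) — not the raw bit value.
[02] 00 94 → 0x9400
  top 4b → 0x9 → inv [R]
  rd@[11:10]=0x1 ⇒ x1

x1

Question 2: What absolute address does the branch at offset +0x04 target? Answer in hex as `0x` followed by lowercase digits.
0x5be4

+0x04: fc cf ⇒ word 0xcffc (little)
  opcode bits[15:12]=0xc: bz/J
  imm: (w>>0)&0xfff=0xffc (s12→-4) → #-4
  target = base 0x5be2 + off 0x04 + 2 + imm -4 = 0x5be4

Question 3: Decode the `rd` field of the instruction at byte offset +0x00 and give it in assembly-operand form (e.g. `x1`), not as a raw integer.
[00] 13 fe → 0xfe13
  top 4b → 0xf → li [RI]
  rd: (w>>10)&0x3=0x3 → x3
  imm: (w>>0)&0x3ff=0x213 → #531

x3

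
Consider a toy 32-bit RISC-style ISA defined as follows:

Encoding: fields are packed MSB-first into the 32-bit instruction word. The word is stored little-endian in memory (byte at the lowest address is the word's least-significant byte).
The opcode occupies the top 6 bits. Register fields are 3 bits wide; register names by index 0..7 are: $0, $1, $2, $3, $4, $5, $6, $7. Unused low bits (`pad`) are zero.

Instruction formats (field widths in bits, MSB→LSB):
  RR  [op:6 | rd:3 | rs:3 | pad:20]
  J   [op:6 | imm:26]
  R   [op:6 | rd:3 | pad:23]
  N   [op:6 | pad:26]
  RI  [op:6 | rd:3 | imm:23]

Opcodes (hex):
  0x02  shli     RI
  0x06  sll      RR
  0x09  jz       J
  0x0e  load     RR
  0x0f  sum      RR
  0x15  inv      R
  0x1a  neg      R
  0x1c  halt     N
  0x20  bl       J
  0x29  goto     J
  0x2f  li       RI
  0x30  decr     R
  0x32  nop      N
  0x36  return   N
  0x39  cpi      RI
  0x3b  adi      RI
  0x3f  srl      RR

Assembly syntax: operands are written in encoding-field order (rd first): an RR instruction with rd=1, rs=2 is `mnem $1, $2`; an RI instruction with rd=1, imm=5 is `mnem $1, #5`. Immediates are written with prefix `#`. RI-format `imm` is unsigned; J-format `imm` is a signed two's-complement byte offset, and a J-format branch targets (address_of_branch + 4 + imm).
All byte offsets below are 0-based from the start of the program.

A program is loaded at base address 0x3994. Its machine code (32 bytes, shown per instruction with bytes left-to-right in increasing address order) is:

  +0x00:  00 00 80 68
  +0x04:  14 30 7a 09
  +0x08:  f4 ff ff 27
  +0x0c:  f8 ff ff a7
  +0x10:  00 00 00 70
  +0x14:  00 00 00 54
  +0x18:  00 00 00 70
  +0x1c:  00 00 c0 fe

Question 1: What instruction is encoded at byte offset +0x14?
inv $0

off 0x14: read 00 00 00 54 as little → 0x54000000
  top 6b → 0x15 → inv [R]
  [25:23] rd=0 = $0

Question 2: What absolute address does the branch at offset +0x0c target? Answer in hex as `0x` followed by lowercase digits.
0x399c

off 0x0c: read f8 ff ff a7 as little → 0xa7fffff8
  top 6b → 0x29 → goto [J]
  [25:0] imm=67108856 (s26→-8) = #-8
  target = base 0x3994 + off 0x0c + 4 + imm -8 = 0x399c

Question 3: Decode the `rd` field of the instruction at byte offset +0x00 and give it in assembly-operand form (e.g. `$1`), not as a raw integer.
$1

[00] 00 00 80 68 → 0x68800000
  op=0x68800000>>26=0x1a ⇒ neg (R)
  [25:23] rd=1 = $1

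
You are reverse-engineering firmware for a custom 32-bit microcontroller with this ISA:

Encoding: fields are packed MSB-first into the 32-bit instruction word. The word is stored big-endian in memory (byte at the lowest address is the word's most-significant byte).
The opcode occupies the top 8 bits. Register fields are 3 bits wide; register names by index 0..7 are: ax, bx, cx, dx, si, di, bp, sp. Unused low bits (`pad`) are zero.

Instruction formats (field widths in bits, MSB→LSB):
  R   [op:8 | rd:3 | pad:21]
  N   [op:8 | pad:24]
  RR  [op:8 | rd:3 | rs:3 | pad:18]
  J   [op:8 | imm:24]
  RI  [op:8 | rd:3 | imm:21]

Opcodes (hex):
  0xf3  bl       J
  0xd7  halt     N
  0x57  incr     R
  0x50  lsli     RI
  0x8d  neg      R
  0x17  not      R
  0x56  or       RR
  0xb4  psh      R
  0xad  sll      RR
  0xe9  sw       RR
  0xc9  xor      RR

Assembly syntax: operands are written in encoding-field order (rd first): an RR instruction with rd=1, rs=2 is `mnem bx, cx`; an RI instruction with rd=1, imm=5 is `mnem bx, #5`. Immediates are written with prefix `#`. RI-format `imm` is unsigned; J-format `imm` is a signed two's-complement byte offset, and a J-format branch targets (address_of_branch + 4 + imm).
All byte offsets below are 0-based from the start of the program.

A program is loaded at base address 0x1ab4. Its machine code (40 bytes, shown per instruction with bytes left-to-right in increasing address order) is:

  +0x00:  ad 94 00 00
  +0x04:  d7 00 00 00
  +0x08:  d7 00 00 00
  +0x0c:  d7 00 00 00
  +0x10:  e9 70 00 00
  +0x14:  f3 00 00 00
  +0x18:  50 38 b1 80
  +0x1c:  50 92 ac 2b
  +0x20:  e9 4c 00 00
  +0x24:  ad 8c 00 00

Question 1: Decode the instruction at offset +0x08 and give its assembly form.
@+08  big-endian(d7 00 00 00) = 0xd7000000
  op=0xd7000000>>24=0xd7 ⇒ halt (N)

halt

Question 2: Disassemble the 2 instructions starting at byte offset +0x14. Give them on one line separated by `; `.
bl #0; lsli bx, #1618304

+0x14: f3 00 00 00 ⇒ word 0xf3000000 (big)
  opcode bits[31:24]=0xf3: bl/J
  imm@[23:0]=0x0 ⇒ #0
+0x18: 50 38 b1 80 ⇒ word 0x5038b180 (big)
  opcode bits[31:24]=0x50: lsli/RI
  rd@[23:21]=0x1 ⇒ bx
  imm@[20:0]=0x18b180 ⇒ #1618304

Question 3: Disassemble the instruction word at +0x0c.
halt

+0x0c: d7 00 00 00 ⇒ word 0xd7000000 (big)
  top 8b → 0xd7 → halt [N]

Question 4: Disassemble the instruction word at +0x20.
[20] e9 4c 00 00 → 0xe94c0000
  top 8b → 0xe9 → sw [RR]
  [23:21] rd=2 = cx
  [20:18] rs=3 = dx

sw cx, dx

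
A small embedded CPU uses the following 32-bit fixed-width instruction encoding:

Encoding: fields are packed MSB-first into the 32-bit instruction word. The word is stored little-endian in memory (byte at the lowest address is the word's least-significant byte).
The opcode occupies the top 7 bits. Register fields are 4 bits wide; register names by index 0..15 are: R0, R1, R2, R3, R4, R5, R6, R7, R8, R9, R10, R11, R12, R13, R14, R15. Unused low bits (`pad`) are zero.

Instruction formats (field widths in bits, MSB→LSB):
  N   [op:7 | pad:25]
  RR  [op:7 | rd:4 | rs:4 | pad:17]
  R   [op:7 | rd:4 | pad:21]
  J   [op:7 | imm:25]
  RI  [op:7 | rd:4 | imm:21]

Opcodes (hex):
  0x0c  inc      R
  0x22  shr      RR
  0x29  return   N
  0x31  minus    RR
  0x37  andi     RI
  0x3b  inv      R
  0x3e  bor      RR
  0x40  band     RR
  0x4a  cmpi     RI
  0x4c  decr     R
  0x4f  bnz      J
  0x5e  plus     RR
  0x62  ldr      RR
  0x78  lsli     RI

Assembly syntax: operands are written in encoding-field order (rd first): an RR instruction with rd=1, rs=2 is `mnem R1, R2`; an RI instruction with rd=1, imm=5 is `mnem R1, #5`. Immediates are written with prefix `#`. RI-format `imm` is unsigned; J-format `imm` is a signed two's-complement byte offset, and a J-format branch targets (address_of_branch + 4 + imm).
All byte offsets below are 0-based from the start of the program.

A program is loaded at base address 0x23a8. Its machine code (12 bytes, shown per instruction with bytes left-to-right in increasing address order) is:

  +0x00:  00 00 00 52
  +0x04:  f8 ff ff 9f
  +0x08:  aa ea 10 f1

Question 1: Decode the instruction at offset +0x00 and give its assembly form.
+0x00: 00 00 00 52 ⇒ word 0x52000000 (little)
  op=0x52000000>>25=0x29 ⇒ return (N)

return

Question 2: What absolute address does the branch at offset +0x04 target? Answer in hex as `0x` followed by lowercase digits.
0x23a8

[04] f8 ff ff 9f → 0x9ffffff8
  opcode bits[31:25]=0x4f: bnz/J
  [24:0] imm=33554424 (s25→-8) = #-8
  target = base 0x23a8 + off 0x04 + 4 + imm -8 = 0x23a8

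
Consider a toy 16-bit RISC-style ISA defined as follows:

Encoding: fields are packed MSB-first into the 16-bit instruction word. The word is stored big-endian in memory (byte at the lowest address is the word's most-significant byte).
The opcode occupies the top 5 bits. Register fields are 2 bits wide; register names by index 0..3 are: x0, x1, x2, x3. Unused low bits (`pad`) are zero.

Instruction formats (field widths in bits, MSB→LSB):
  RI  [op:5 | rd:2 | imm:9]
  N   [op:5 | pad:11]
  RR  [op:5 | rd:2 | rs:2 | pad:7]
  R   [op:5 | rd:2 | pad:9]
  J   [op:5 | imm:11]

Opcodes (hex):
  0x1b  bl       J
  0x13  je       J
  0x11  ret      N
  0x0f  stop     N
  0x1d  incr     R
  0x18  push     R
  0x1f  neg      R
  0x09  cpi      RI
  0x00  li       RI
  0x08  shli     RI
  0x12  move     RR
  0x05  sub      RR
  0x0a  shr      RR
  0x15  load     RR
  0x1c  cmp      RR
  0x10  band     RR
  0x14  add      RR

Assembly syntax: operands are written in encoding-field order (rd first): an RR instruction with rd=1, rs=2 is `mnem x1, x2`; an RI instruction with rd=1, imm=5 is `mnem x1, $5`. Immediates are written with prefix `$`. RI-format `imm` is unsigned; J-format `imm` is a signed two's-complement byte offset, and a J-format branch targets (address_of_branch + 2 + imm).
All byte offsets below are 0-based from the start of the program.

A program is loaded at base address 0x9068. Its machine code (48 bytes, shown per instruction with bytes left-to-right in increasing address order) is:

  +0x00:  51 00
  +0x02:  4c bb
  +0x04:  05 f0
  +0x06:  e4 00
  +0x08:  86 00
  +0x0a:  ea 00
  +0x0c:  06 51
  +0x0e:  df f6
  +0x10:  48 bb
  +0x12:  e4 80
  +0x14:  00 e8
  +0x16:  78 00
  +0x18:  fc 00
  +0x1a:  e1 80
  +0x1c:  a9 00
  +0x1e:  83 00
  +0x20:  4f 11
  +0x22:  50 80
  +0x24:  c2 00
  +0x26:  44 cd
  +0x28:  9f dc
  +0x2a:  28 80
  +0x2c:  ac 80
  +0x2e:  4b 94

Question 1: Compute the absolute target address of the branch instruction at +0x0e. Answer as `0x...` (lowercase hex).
0x906e

+0x0e: df f6 ⇒ word 0xdff6 (big)
  opcode bits[15:11]=0x1b: bl/J
  [10:0] imm=2038 (s11→-10) = $-10
  target = base 0x9068 + off 0x0e + 2 + imm -10 = 0x906e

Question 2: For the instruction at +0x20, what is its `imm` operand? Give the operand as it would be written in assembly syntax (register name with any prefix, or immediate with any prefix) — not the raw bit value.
off 0x20: read 4f 11 as big → 0x4f11
  op=0x4f11>>11=0x9 ⇒ cpi (RI)
  rd@[10:9]=0x3 ⇒ x3
  imm@[8:0]=0x111 ⇒ $273

$273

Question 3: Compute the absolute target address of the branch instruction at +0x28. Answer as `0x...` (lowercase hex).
0x906e

off 0x28: read 9f dc as big → 0x9fdc
  opcode bits[15:11]=0x13: je/J
  imm@[10:0]=0x7dc (s11→-36) ⇒ $-36
  target = base 0x9068 + off 0x28 + 2 + imm -36 = 0x906e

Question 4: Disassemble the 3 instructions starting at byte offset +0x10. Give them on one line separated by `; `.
cpi x0, $187; cmp x2, x1; li x0, $232

off 0x10: read 48 bb as big → 0x48bb
  opcode bits[15:11]=0x9: cpi/RI
  rd: (w>>9)&0x3=0x0 → x0
  imm: (w>>0)&0x1ff=0xbb → $187
off 0x12: read e4 80 as big → 0xe480
  opcode bits[15:11]=0x1c: cmp/RR
  rd: (w>>9)&0x3=0x2 → x2
  rs: (w>>7)&0x3=0x1 → x1
off 0x14: read 00 e8 as big → 0x00e8
  opcode bits[15:11]=0x0: li/RI
  rd: (w>>9)&0x3=0x0 → x0
  imm: (w>>0)&0x1ff=0xe8 → $232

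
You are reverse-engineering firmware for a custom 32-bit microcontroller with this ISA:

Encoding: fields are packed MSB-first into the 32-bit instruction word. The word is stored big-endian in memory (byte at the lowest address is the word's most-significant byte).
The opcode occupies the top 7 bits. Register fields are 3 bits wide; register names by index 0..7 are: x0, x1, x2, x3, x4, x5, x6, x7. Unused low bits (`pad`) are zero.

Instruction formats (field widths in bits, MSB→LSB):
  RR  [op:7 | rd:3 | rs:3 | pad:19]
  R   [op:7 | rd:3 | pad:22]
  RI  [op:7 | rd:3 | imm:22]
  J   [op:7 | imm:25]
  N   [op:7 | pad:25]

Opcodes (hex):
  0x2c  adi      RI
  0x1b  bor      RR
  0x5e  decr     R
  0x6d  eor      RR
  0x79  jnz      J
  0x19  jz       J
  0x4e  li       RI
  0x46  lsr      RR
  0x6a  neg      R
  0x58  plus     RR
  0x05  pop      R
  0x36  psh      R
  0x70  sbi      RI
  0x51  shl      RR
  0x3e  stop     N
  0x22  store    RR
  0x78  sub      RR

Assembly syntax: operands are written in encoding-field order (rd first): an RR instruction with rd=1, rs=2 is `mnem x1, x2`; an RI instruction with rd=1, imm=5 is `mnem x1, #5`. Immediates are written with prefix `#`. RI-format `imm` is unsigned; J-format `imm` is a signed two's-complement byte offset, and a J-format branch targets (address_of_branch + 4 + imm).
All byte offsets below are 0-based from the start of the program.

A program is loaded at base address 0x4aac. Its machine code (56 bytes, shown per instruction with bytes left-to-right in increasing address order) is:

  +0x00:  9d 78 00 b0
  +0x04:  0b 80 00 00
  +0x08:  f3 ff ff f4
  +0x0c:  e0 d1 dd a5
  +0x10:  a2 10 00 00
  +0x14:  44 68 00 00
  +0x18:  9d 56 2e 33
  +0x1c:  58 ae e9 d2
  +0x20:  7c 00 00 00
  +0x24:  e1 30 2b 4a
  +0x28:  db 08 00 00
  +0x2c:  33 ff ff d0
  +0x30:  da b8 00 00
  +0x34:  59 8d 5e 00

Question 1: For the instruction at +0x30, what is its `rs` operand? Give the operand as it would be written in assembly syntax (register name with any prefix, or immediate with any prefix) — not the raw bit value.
x7

@+30  big-endian(da b8 00 00) = 0xdab80000
  top 7b → 0x6d → eor [RR]
  [24:22] rd=2 = x2
  [21:19] rs=7 = x7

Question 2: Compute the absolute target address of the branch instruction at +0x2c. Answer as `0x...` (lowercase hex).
0x4aac

off 0x2c: read 33 ff ff d0 as big → 0x33ffffd0
  op=0x33ffffd0>>25=0x19 ⇒ jz (J)
  imm@[24:0]=0x1ffffd0 (s25→-48) ⇒ #-48
  target = base 0x4aac + off 0x2c + 4 + imm -48 = 0x4aac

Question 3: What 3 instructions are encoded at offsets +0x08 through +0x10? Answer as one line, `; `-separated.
jnz #-12; sbi x3, #1170853; shl x0, x2

+0x08: f3 ff ff f4 ⇒ word 0xf3fffff4 (big)
  top 7b → 0x79 → jnz [J]
  imm@[24:0]=0x1fffff4 (s25→-12) ⇒ #-12
+0x0c: e0 d1 dd a5 ⇒ word 0xe0d1dda5 (big)
  top 7b → 0x70 → sbi [RI]
  rd@[24:22]=0x3 ⇒ x3
  imm@[21:0]=0x11dda5 ⇒ #1170853
+0x10: a2 10 00 00 ⇒ word 0xa2100000 (big)
  top 7b → 0x51 → shl [RR]
  rd@[24:22]=0x0 ⇒ x0
  rs@[21:19]=0x2 ⇒ x2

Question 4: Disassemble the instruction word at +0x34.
+0x34: 59 8d 5e 00 ⇒ word 0x598d5e00 (big)
  opcode bits[31:25]=0x2c: adi/RI
  rd: (w>>22)&0x7=0x6 → x6
  imm: (w>>0)&0x3fffff=0xd5e00 → #876032

adi x6, #876032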